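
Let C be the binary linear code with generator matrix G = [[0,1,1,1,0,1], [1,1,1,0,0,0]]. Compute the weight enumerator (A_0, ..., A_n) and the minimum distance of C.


Weight distribution: A_0 = 1, A_3 = 2, A_4 = 1. Minimum distance d = 3.

Enumerate all 2^2 = 4 messages m ∈ F_2^2.
For each, compute codeword c = mG in F_2^6, then tally its weight.
  m = 00 → c = 000000, weight = 0.
  m = 10 → c = 011101, weight = 4.
  m = 01 → c = 111000, weight = 3.
  m = 11 → c = 100101, weight = 3.
Tally weights:
  weight 0: 1 codewords.
  weight 3: 2 codewords.
  weight 4: 1 codewords.
Minimum distance d = smallest w > 0 with A_w > 0 = 3.
Sanity: Σ A_w = 4 = 2^2 = 4 ✓.


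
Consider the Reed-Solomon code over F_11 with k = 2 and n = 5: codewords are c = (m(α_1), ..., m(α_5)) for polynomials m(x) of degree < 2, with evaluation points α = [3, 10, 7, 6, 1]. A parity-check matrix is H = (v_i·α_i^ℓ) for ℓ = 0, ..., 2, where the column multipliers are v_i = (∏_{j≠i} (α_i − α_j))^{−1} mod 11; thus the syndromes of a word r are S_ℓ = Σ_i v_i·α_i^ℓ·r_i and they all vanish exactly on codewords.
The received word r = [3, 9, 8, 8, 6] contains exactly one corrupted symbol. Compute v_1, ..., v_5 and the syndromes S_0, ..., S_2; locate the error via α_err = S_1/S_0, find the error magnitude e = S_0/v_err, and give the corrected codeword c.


S = (3, 7, 9), error at position 4, error magnitude e = 4, c = [3, 9, 8, 4, 6].

Step 1: column multipliers v_i = (∏_{j≠i}(α_i − α_j))^{−1} mod 11.
  i = 1 (α = 3): (3−10)(3−7)(3−6)(3−1) = (−7)·(−4)·(−3)·2 = −168 ≡ 8, so v_1 = 8^{−1} = 7 (mod 11).
  i = 2 (α = 10): (10−3)(10−7)(10−6)(10−1) = 7·3·4·9 = 756 ≡ 8, so v_2 = 8^{−1} = 7 (mod 11).
  i = 3 (α = 7): (7−3)(7−10)(7−6)(7−1) = 4·(−3)·1·6 = −72 ≡ 5, so v_3 = 5^{−1} = 9 (mod 11).
  i = 4 (α = 6): (6−3)(6−10)(6−7)(6−1) = 3·(−4)·(−1)·5 = 60 ≡ 5, so v_4 = 5^{−1} = 9 (mod 11).
  i = 5 (α = 1): (1−3)(1−10)(1−7)(1−6) = (−2)·(−9)·(−6)·(−5) = 540 ≡ 1, so v_5 = 1^{−1} = 1 (mod 11).
  v = [7, 7, 9, 9, 1].
Step 2: syndromes of r = [3, 9, 8, 8, 6] (all sums mod 11).
  S_0 = Σ v_i r_i = 7·3 + 7·9 + 9·8 + 9·8 + 1·6 = 234 ≡ 3.
  S_1 = Σ v_i α_i r_i = 7·3·3 + 7·10·9 + 9·7·8 + 9·6·8 + 1·1·6 = 1635 ≡ 7.
  α_i^2 mod 11 = [9, 1, 5, 3, 1].
  S_2 = Σ v_i α_i^2 r_i = 7·9·3 + 7·1·9 + 9·5·8 + 9·3·8 + 1·1·6 = 834 ≡ 9.
  S = (3, 7, 9) ≠ 0, so r is not a codeword (an error is present).
Step 3: locate the error. For a single error e at position i, S_ℓ = v_i·e·α_i^ℓ, so α_err = S_1/S_0.
  S_0^{−1} = 3^{−1} = 4 (mod 11), so α_err = 7·4 = 28 ≡ 6 = α_4. Error position i = 4.
  Consistency check: S_2/S_1 = 9·8 = 72 ≡ 6 = α_err ✓ (single-error assumption holds).
Step 4: error magnitude e = S_0/v_4 = S_0·∏_{j≠4}(α_4 − α_j) = 3·5 = 15 ≡ 4 (mod 11).
Step 5: correct position 4: c_4 = r_4 − e = 8 − 4 ≡ 4 (mod 11). Hence c = [3, 9, 8, 4, 6].
  Check: interpolating c through the α_i gives m(x) = 2 + 4·x (degree < 2) with m(α_i) = c_i for every i, so c is indeed a codeword.


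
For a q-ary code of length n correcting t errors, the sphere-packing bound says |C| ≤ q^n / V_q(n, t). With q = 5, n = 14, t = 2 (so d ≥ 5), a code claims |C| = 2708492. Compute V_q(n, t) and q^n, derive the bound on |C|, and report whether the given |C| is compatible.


V_q(n, t) = 1513, q^n = 6103515625, Hamming bound = 4034048, |C| = 2708492 ≤ bound (satisfied).

Step 1: Compute V_q(n, t) = Σ_{j=0}^2 C(n, j) (q−1)^j.
  j = 0: C(14,0)·(4)^0 = 1·1 = 1.
  j = 1: C(14,1)·(4)^1 = 14·4 = 56.
  j = 2: C(14,2)·(4)^2 = 91·16 = 1456.
  V_q(n, t) = 1 + 56 + 1456 = 1513.
Step 2: q^n = 5^14 = 6103515625.
Step 3: Hamming bound ⌊q^n / V_q(n,t)⌋ = ⌊6103515625/1513⌋ = 4034048.
Step 4: Compare |C| = 2708492 to 4034048: satisfied.
The claimed |C| lies below the Hamming bound.


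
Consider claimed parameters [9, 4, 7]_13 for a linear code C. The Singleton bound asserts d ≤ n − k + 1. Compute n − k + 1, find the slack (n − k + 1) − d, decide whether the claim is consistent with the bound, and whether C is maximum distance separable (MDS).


Singleton RHS = n − k + 1 = 6, slack = -1, bound violated (no such code; not MDS).

Singleton bound: d ≤ n − k + 1.
Here n = 9, k = 4, so n − k + 1 = 6.
Given d = 7, check d ≤ 6: NO.
Slack = (n − k + 1) − d = -1.
The slack is negative: d = 7 exceeds n − k + 1 = 6 by 1, so the Singleton bound is violated and no linear [9, 4, 7]_13 code can exist. In particular it is not MDS (MDS requires d = n − k + 1 exactly).
Description: the claimed parameters are [9, 4, 7]_13; such a code would be impossible (violates the Singleton bound).


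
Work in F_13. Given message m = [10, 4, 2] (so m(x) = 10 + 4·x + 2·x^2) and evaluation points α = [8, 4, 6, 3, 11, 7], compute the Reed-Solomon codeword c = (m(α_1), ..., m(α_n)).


c = [1, 6, 2, 1, 10, 6]

Message polynomial: m(x) = 10 + 4·x + 2·x^2 (mod 13).
For each evaluation point α_i, compute m(α_i) mod 13:
  α_1 = 8: Horner steps 2 → 7 → 1, so m(8) = 1.
  α_2 = 4: Horner steps 2 → 12 → 6, so m(4) = 6.
  α_3 = 6: Horner steps 2 → 3 → 2, so m(6) = 2.
  α_4 = 3: Horner steps 2 → 10 → 1, so m(3) = 1.
  α_5 = 11: Horner steps 2 → 0 → 10, so m(11) = 10.
  α_6 = 7: Horner steps 2 → 5 → 6, so m(7) = 6.
Codeword c = [1, 6, 2, 1, 10, 6] ∈ F_13^6.


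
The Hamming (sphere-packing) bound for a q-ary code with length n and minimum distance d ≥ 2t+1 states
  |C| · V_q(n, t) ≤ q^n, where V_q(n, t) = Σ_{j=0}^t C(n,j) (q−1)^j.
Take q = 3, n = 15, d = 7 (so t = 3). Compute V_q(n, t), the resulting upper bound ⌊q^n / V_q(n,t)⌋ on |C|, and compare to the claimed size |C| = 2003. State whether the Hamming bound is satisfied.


V_q(n, t) = 4091, q^n = 14348907, Hamming bound = 3507, |C| = 2003 ≤ bound (satisfied).

Step 1: Compute V_q(n, t) = Σ_{j=0}^3 C(n, j) (q−1)^j.
  j = 0: C(15,0)·(2)^0 = 1·1 = 1.
  j = 1: C(15,1)·(2)^1 = 15·2 = 30.
  j = 2: C(15,2)·(2)^2 = 105·4 = 420.
  j = 3: C(15,3)·(2)^3 = 455·8 = 3640.
  V_q(n, t) = 1 + 30 + 420 + 3640 = 4091.
Step 2: q^n = 3^15 = 14348907.
Step 3: Hamming bound ⌊q^n / V_q(n,t)⌋ = ⌊14348907/4091⌋ = 3507.
Step 4: Compare |C| = 2003 to 3507: satisfied.
The claimed |C| lies below the Hamming bound.


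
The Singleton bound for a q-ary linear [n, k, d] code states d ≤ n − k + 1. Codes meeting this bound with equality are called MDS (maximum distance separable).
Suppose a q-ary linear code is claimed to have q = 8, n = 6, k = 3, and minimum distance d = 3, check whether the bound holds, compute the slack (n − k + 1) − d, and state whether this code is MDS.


Singleton RHS = n − k + 1 = 4, slack = 1, bound satisfied, not MDS.

Singleton bound: d ≤ n − k + 1.
Here n = 6, k = 3, so n − k + 1 = 4.
Given d = 3, check d ≤ 4: YES.
Slack = (n − k + 1) − d = 1.
The code is NOT MDS (slack = 1 > 0).
Description: the claimed parameters are [6, 3, 3]_8; such a code would be non-MDS.


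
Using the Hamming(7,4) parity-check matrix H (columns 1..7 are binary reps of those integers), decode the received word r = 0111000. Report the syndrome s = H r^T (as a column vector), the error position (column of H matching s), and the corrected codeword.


s = (1, 0, 1)^T, error position = 5, corrected codeword c = 0111100

Compute s = H r^T mod 2 one row at a time:
  s_1 = 1 + 0 + 0 + 0 = 1 ≡ 1 (mod 2).
  s_2 = 1 + 1 + 0 + 0 = 2 ≡ 0 (mod 2).
  s_3 = 0 + 1 + 0 + 0 = 1 ≡ 1 (mod 2).
s = (1, 0, 1)^T — this equals column 5 of H (binary 101), so error is at position 5.
Correct: flip bit 5 of r = 0111000 to get c = 0111100.


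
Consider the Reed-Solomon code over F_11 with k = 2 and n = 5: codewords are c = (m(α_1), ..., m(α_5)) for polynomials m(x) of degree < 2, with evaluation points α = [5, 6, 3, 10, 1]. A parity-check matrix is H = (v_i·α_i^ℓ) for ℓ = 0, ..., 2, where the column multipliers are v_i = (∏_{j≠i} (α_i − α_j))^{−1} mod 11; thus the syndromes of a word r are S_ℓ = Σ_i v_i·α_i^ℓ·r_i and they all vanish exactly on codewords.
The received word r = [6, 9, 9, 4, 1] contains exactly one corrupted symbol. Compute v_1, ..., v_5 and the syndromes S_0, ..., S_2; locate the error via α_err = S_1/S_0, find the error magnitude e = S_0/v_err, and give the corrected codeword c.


S = (9, 10, 5), error at position 2, error magnitude e = 10, c = [6, 10, 9, 4, 1].

Step 1: column multipliers v_i = (∏_{j≠i}(α_i − α_j))^{−1} mod 11.
  i = 1 (α = 5): (5−6)(5−3)(5−10)(5−1) = (−1)·2·(−5)·4 = 40 ≡ 7, so v_1 = 7^{−1} = 8 (mod 11).
  i = 2 (α = 6): (6−5)(6−3)(6−10)(6−1) = 1·3·(−4)·5 = −60 ≡ 6, so v_2 = 6^{−1} = 2 (mod 11).
  i = 3 (α = 3): (3−5)(3−6)(3−10)(3−1) = (−2)·(−3)·(−7)·2 = −84 ≡ 4, so v_3 = 4^{−1} = 3 (mod 11).
  i = 4 (α = 10): (10−5)(10−6)(10−3)(10−1) = 5·4·7·9 = 1260 ≡ 6, so v_4 = 6^{−1} = 2 (mod 11).
  i = 5 (α = 1): (1−5)(1−6)(1−3)(1−10) = (−4)·(−5)·(−2)·(−9) = 360 ≡ 8, so v_5 = 8^{−1} = 7 (mod 11).
  v = [8, 2, 3, 2, 7].
Step 2: syndromes of r = [6, 9, 9, 4, 1] (all sums mod 11).
  S_0 = Σ v_i r_i = 8·6 + 2·9 + 3·9 + 2·4 + 7·1 = 108 ≡ 9.
  S_1 = Σ v_i α_i r_i = 8·5·6 + 2·6·9 + 3·3·9 + 2·10·4 + 7·1·1 = 516 ≡ 10.
  α_i^2 mod 11 = [3, 3, 9, 1, 1].
  S_2 = Σ v_i α_i^2 r_i = 8·3·6 + 2·3·9 + 3·9·9 + 2·1·4 + 7·1·1 = 456 ≡ 5.
  S = (9, 10, 5) ≠ 0, so r is not a codeword (an error is present).
Step 3: locate the error. For a single error e at position i, S_ℓ = v_i·e·α_i^ℓ, so α_err = S_1/S_0.
  S_0^{−1} = 9^{−1} = 5 (mod 11), so α_err = 10·5 = 50 ≡ 6 = α_2. Error position i = 2.
  Consistency check: S_2/S_1 = 5·10 = 50 ≡ 6 = α_err ✓ (single-error assumption holds).
Step 4: error magnitude e = S_0/v_2 = S_0·∏_{j≠2}(α_2 − α_j) = 9·6 = 54 ≡ 10 (mod 11).
Step 5: correct position 2: c_2 = r_2 − e = 9 − 10 ≡ 10 (mod 11). Hence c = [6, 10, 9, 4, 1].
  Check: interpolating c through the α_i gives m(x) = 8 + 4·x (degree < 2) with m(α_i) = c_i for every i, so c is indeed a codeword.


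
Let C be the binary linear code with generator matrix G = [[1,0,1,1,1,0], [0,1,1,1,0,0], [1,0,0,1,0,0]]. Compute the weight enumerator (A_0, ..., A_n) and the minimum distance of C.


Weight distribution: A_0 = 1, A_2 = 2, A_3 = 4, A_4 = 1. Minimum distance d = 2.

Enumerate all 2^3 = 8 messages m ∈ F_2^3.
For each, compute codeword c = mG in F_2^6, then tally its weight.
  m = 000 → c = 000000, weight = 0.
  m = 100 → c = 101110, weight = 4.
  m = 010 → c = 011100, weight = 3.
  m = 110 → c = 110010, weight = 3.
  m = 001 → c = 100100, weight = 2.
  m = 101 → c = 001010, weight = 2.
  m = 011 → c = 111000, weight = 3.
  m = 111 → c = 010110, weight = 3.
Tally weights:
  weight 0: 1 codewords.
  weight 2: 2 codewords.
  weight 3: 4 codewords.
  weight 4: 1 codewords.
Minimum distance d = smallest w > 0 with A_w > 0 = 2.
Sanity: Σ A_w = 8 = 2^3 = 8 ✓.


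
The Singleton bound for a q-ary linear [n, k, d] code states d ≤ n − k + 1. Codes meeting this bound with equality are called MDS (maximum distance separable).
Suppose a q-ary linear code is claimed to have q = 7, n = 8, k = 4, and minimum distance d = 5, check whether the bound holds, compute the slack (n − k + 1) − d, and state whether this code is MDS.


Singleton RHS = n − k + 1 = 5, slack = 0, bound satisfied, MDS.

Singleton bound: d ≤ n − k + 1.
Here n = 8, k = 4, so n − k + 1 = 5.
Given d = 5, check d ≤ 5: YES.
Slack = (n − k + 1) − d = 0.
The code is MDS (slack = 0).
Description: the claimed parameters are [8, 4, 5]_7; such a code would be MDS (meets Singleton bound).


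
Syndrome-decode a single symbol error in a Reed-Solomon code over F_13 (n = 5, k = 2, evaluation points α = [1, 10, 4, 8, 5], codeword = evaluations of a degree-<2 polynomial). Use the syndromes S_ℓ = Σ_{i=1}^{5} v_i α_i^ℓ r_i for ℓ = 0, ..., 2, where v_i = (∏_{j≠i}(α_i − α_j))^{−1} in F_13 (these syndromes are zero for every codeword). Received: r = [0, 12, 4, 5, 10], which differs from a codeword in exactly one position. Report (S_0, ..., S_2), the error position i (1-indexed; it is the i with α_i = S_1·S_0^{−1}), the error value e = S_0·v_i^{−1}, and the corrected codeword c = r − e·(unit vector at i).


S = (6, 4, 7), error at position 5, error magnitude e = 9, c = [0, 12, 4, 5, 1].

Step 1: column multipliers v_i = (∏_{j≠i}(α_i − α_j))^{−1} mod 13.
  i = 1 (α = 1): (1−10)(1−4)(1−8)(1−5) = (−9)·(−3)·(−7)·(−4) = 756 ≡ 2, so v_1 = 2^{−1} = 7 (mod 13).
  i = 2 (α = 10): (10−1)(10−4)(10−8)(10−5) = 9·6·2·5 = 540 ≡ 7, so v_2 = 7^{−1} = 2 (mod 13).
  i = 3 (α = 4): (4−1)(4−10)(4−8)(4−5) = 3·(−6)·(−4)·(−1) = −72 ≡ 6, so v_3 = 6^{−1} = 11 (mod 13).
  i = 4 (α = 8): (8−1)(8−10)(8−4)(8−5) = 7·(−2)·4·3 = −168 ≡ 1, so v_4 = 1^{−1} = 1 (mod 13).
  i = 5 (α = 5): (5−1)(5−10)(5−4)(5−8) = 4·(−5)·1·(−3) = 60 ≡ 8, so v_5 = 8^{−1} = 5 (mod 13).
  v = [7, 2, 11, 1, 5].
Step 2: syndromes of r = [0, 12, 4, 5, 10] (all sums mod 13).
  S_0 = Σ v_i r_i = 7·0 + 2·12 + 11·4 + 1·5 + 5·10 = 123 ≡ 6.
  S_1 = Σ v_i α_i r_i = 7·1·0 + 2·10·12 + 11·4·4 + 1·8·5 + 5·5·10 = 706 ≡ 4.
  α_i^2 mod 13 = [1, 9, 3, 12, 12].
  S_2 = Σ v_i α_i^2 r_i = 7·1·0 + 2·9·12 + 11·3·4 + 1·12·5 + 5·12·10 = 1008 ≡ 7.
  S = (6, 4, 7) ≠ 0, so r is not a codeword (an error is present).
Step 3: locate the error. For a single error e at position i, S_ℓ = v_i·e·α_i^ℓ, so α_err = S_1/S_0.
  S_0^{−1} = 6^{−1} = 11 (mod 13), so α_err = 4·11 = 44 ≡ 5 = α_5. Error position i = 5.
  Consistency check: S_2/S_1 = 7·10 = 70 ≡ 5 = α_err ✓ (single-error assumption holds).
Step 4: error magnitude e = S_0/v_5 = S_0·∏_{j≠5}(α_5 − α_j) = 6·8 = 48 ≡ 9 (mod 13).
Step 5: correct position 5: c_5 = r_5 − e = 10 − 9 ≡ 1 (mod 13). Hence c = [0, 12, 4, 5, 1].
  Check: interpolating c through the α_i gives m(x) = 3 + 10·x (degree < 2) with m(α_i) = c_i for every i, so c is indeed a codeword.


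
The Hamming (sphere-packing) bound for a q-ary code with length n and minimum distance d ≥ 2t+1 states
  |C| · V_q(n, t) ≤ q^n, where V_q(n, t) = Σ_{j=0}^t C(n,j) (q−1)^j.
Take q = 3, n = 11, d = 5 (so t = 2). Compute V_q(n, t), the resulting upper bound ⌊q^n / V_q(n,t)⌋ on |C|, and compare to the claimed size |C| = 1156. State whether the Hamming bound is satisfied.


V_q(n, t) = 243, q^n = 177147, Hamming bound = 729, |C| = 1156 > bound (violated).

Step 1: Compute V_q(n, t) = Σ_{j=0}^2 C(n, j) (q−1)^j.
  j = 0: C(11,0)·(2)^0 = 1·1 = 1.
  j = 1: C(11,1)·(2)^1 = 11·2 = 22.
  j = 2: C(11,2)·(2)^2 = 55·4 = 220.
  V_q(n, t) = 1 + 22 + 220 = 243.
Step 2: q^n = 3^11 = 177147.
Step 3: Hamming bound ⌊q^n / V_q(n,t)⌋ = ⌊177147/243⌋ = 729.
Step 4: Compare |C| = 1156 to 729: violated.
The claimed |C| lies above the Hamming bound, so no 3-ary code of length 11 with d ≥ 5 can have 1156 codewords.


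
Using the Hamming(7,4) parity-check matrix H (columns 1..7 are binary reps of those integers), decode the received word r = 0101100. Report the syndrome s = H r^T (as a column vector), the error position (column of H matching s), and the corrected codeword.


s = (0, 1, 1)^T, error position = 3, corrected codeword c = 0111100

Compute s = H r^T mod 2 one row at a time:
  s_1 = 1 + 1 + 0 + 0 = 2 ≡ 0 (mod 2).
  s_2 = 1 + 0 + 0 + 0 = 1 ≡ 1 (mod 2).
  s_3 = 0 + 0 + 1 + 0 = 1 ≡ 1 (mod 2).
s = (0, 1, 1)^T — this equals column 3 of H (binary 011), so error is at position 3.
Correct: flip bit 3 of r = 0101100 to get c = 0111100.


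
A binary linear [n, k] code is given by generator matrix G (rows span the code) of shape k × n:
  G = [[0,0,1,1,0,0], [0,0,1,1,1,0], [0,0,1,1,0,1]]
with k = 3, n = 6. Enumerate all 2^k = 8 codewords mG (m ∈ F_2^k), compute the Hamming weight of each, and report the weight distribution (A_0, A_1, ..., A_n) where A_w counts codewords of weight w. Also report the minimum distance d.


Weight distribution: A_0 = 1, A_1 = 2, A_2 = 2, A_3 = 2, A_4 = 1. Minimum distance d = 1.

Enumerate all 2^3 = 8 messages m ∈ F_2^3.
For each, compute codeword c = mG in F_2^6, then tally its weight.
  m = 000 → c = 000000, weight = 0.
  m = 100 → c = 001100, weight = 2.
  m = 010 → c = 001110, weight = 3.
  m = 110 → c = 000010, weight = 1.
  m = 001 → c = 001101, weight = 3.
  m = 101 → c = 000001, weight = 1.
  m = 011 → c = 000011, weight = 2.
  m = 111 → c = 001111, weight = 4.
Tally weights:
  weight 0: 1 codewords.
  weight 1: 2 codewords.
  weight 2: 2 codewords.
  weight 3: 2 codewords.
  weight 4: 1 codewords.
Minimum distance d = smallest w > 0 with A_w > 0 = 1.
Sanity: Σ A_w = 8 = 2^3 = 8 ✓.


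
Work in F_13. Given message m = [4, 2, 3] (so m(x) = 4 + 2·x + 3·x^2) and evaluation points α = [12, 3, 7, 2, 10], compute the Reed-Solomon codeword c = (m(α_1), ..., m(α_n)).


c = [5, 11, 9, 7, 12]

Message polynomial: m(x) = 4 + 2·x + 3·x^2 (mod 13).
For each evaluation point α_i, compute m(α_i) mod 13:
  α_1 = 12: Horner steps 3 → 12 → 5, so m(12) = 5.
  α_2 = 3: Horner steps 3 → 11 → 11, so m(3) = 11.
  α_3 = 7: Horner steps 3 → 10 → 9, so m(7) = 9.
  α_4 = 2: Horner steps 3 → 8 → 7, so m(2) = 7.
  α_5 = 10: Horner steps 3 → 6 → 12, so m(10) = 12.
Codeword c = [5, 11, 9, 7, 12] ∈ F_13^5.


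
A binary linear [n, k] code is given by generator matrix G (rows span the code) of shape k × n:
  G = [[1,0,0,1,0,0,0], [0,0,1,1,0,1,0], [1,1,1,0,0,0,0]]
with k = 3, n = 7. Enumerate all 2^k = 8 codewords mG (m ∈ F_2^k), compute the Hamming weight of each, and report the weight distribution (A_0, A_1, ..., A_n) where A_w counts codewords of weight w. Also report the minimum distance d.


Weight distribution: A_0 = 1, A_2 = 2, A_3 = 4, A_4 = 1. Minimum distance d = 2.

Enumerate all 2^3 = 8 messages m ∈ F_2^3.
For each, compute codeword c = mG in F_2^7, then tally its weight.
  m = 000 → c = 0000000, weight = 0.
  m = 100 → c = 1001000, weight = 2.
  m = 010 → c = 0011010, weight = 3.
  m = 110 → c = 1010010, weight = 3.
  m = 001 → c = 1110000, weight = 3.
  m = 101 → c = 0111000, weight = 3.
  m = 011 → c = 1101010, weight = 4.
  m = 111 → c = 0100010, weight = 2.
Tally weights:
  weight 0: 1 codewords.
  weight 2: 2 codewords.
  weight 3: 4 codewords.
  weight 4: 1 codewords.
Minimum distance d = smallest w > 0 with A_w > 0 = 2.
Sanity: Σ A_w = 8 = 2^3 = 8 ✓.


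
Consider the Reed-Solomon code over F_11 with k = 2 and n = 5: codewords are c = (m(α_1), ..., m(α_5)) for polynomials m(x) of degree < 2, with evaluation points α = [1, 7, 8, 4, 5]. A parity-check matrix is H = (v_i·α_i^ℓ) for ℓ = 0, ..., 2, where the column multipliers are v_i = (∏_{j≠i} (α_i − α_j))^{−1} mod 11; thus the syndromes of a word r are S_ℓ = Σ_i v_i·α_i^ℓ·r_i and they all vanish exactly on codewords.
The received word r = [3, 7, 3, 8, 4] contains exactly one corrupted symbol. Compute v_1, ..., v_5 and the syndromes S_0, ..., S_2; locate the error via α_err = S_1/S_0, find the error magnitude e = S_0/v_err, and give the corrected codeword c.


S = (3, 3, 3), error at position 1, error magnitude e = 5, c = [9, 7, 3, 8, 4].

Step 1: column multipliers v_i = (∏_{j≠i}(α_i − α_j))^{−1} mod 11.
  i = 1 (α = 1): (1−7)(1−8)(1−4)(1−5) = (−6)·(−7)·(−3)·(−4) = 504 ≡ 9, so v_1 = 9^{−1} = 5 (mod 11).
  i = 2 (α = 7): (7−1)(7−8)(7−4)(7−5) = 6·(−1)·3·2 = −36 ≡ 8, so v_2 = 8^{−1} = 7 (mod 11).
  i = 3 (α = 8): (8−1)(8−7)(8−4)(8−5) = 7·1·4·3 = 84 ≡ 7, so v_3 = 7^{−1} = 8 (mod 11).
  i = 4 (α = 4): (4−1)(4−7)(4−8)(4−5) = 3·(−3)·(−4)·(−1) = −36 ≡ 8, so v_4 = 8^{−1} = 7 (mod 11).
  i = 5 (α = 5): (5−1)(5−7)(5−8)(5−4) = 4·(−2)·(−3)·1 = 24 ≡ 2, so v_5 = 2^{−1} = 6 (mod 11).
  v = [5, 7, 8, 7, 6].
Step 2: syndromes of r = [3, 7, 3, 8, 4] (all sums mod 11).
  S_0 = Σ v_i r_i = 5·3 + 7·7 + 8·3 + 7·8 + 6·4 = 168 ≡ 3.
  S_1 = Σ v_i α_i r_i = 5·1·3 + 7·7·7 + 8·8·3 + 7·4·8 + 6·5·4 = 894 ≡ 3.
  α_i^2 mod 11 = [1, 5, 9, 5, 3].
  S_2 = Σ v_i α_i^2 r_i = 5·1·3 + 7·5·7 + 8·9·3 + 7·5·8 + 6·3·4 = 828 ≡ 3.
  S = (3, 3, 3) ≠ 0, so r is not a codeword (an error is present).
Step 3: locate the error. For a single error e at position i, S_ℓ = v_i·e·α_i^ℓ, so α_err = S_1/S_0.
  S_0^{−1} = 3^{−1} = 4 (mod 11), so α_err = 3·4 = 12 ≡ 1 = α_1. Error position i = 1.
  Consistency check: S_2/S_1 = 3·4 = 12 ≡ 1 = α_err ✓ (single-error assumption holds).
Step 4: error magnitude e = S_0/v_1 = S_0·∏_{j≠1}(α_1 − α_j) = 3·9 = 27 ≡ 5 (mod 11).
Step 5: correct position 1: c_1 = r_1 − e = 3 − 5 ≡ 9 (mod 11). Hence c = [9, 7, 3, 8, 4].
  Check: interpolating c through the α_i gives m(x) = 2 + 7·x (degree < 2) with m(α_i) = c_i for every i, so c is indeed a codeword.


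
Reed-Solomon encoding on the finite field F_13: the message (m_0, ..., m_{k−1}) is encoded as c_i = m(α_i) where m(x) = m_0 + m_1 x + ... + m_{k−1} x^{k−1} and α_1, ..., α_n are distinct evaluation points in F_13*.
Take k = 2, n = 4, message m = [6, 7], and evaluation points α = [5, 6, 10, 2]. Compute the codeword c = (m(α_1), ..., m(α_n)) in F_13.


c = [2, 9, 11, 7]

Message polynomial: m(x) = 6 + 7·x (mod 13).
For each evaluation point α_i, compute m(α_i) mod 13:
  α_1 = 5: Horner steps 7 → 2, so m(5) = 2.
  α_2 = 6: Horner steps 7 → 9, so m(6) = 9.
  α_3 = 10: Horner steps 7 → 11, so m(10) = 11.
  α_4 = 2: Horner steps 7 → 7, so m(2) = 7.
Codeword c = [2, 9, 11, 7] ∈ F_13^4.


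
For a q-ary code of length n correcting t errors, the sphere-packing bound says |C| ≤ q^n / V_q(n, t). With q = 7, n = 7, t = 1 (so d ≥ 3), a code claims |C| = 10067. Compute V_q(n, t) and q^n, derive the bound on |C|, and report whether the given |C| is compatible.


V_q(n, t) = 43, q^n = 823543, Hamming bound = 19152, |C| = 10067 ≤ bound (satisfied).

Step 1: Compute V_q(n, t) = Σ_{j=0}^1 C(n, j) (q−1)^j.
  j = 0: C(7,0)·(6)^0 = 1·1 = 1.
  j = 1: C(7,1)·(6)^1 = 7·6 = 42.
  V_q(n, t) = 1 + 42 = 43.
Step 2: q^n = 7^7 = 823543.
Step 3: Hamming bound ⌊q^n / V_q(n,t)⌋ = ⌊823543/43⌋ = 19152.
Step 4: Compare |C| = 10067 to 19152: satisfied.
The claimed |C| lies below the Hamming bound.


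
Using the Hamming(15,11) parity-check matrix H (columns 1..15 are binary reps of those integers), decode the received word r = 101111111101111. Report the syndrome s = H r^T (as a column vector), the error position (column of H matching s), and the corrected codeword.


s = (1, 0, 0, 1)^T, error position = 9, corrected codeword c = 101111110101111

Compute s = H r^T mod 2 one row at a time:
  s_1 = 1 + 1 + 1 + 0 + 1 + 1 + 1 + 1 = 7 ≡ 1 (mod 2).
  s_2 = 1 + 1 + 1 + 1 + 1 + 1 + 1 + 1 = 8 ≡ 0 (mod 2).
  s_3 = 0 + 1 + 1 + 1 + 1 + 0 + 1 + 1 = 6 ≡ 0 (mod 2).
  s_4 = 1 + 1 + 1 + 1 + 1 + 0 + 1 + 1 = 7 ≡ 1 (mod 2).
s = (1, 0, 0, 1)^T — this equals column 9 of H (binary 1001), so error is at position 9.
Correct: flip bit 9 of r = 101111111101111 to get c = 101111110101111.


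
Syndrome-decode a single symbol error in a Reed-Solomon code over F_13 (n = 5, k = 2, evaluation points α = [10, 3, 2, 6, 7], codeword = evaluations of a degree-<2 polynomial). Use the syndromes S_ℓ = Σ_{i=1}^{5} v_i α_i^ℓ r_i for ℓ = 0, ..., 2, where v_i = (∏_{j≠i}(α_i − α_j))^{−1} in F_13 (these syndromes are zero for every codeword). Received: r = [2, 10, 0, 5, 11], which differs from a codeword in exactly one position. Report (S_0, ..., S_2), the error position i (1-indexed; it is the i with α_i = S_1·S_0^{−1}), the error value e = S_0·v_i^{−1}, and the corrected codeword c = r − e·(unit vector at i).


S = (12, 7, 3), error at position 4, error magnitude e = 4, c = [2, 10, 0, 1, 11].

Step 1: column multipliers v_i = (∏_{j≠i}(α_i − α_j))^{−1} mod 13.
  i = 1 (α = 10): (10−3)(10−2)(10−6)(10−7) = 7·8·4·3 = 672 ≡ 9, so v_1 = 9^{−1} = 3 (mod 13).
  i = 2 (α = 3): (3−10)(3−2)(3−6)(3−7) = (−7)·1·(−3)·(−4) = −84 ≡ 7, so v_2 = 7^{−1} = 2 (mod 13).
  i = 3 (α = 2): (2−10)(2−3)(2−6)(2−7) = (−8)·(−1)·(−4)·(−5) = 160 ≡ 4, so v_3 = 4^{−1} = 10 (mod 13).
  i = 4 (α = 6): (6−10)(6−3)(6−2)(6−7) = (−4)·3·4·(−1) = 48 ≡ 9, so v_4 = 9^{−1} = 3 (mod 13).
  i = 5 (α = 7): (7−10)(7−3)(7−2)(7−6) = (−3)·4·5·1 = −60 ≡ 5, so v_5 = 5^{−1} = 8 (mod 13).
  v = [3, 2, 10, 3, 8].
Step 2: syndromes of r = [2, 10, 0, 5, 11] (all sums mod 13).
  S_0 = Σ v_i r_i = 3·2 + 2·10 + 10·0 + 3·5 + 8·11 = 129 ≡ 12.
  S_1 = Σ v_i α_i r_i = 3·10·2 + 2·3·10 + 10·2·0 + 3·6·5 + 8·7·11 = 826 ≡ 7.
  α_i^2 mod 13 = [9, 9, 4, 10, 10].
  S_2 = Σ v_i α_i^2 r_i = 3·9·2 + 2·9·10 + 10·4·0 + 3·10·5 + 8·10·11 = 1264 ≡ 3.
  S = (12, 7, 3) ≠ 0, so r is not a codeword (an error is present).
Step 3: locate the error. For a single error e at position i, S_ℓ = v_i·e·α_i^ℓ, so α_err = S_1/S_0.
  S_0^{−1} = 12^{−1} = 12 (mod 13), so α_err = 7·12 = 84 ≡ 6 = α_4. Error position i = 4.
  Consistency check: S_2/S_1 = 3·2 = 6 ≡ 6 = α_err ✓ (single-error assumption holds).
Step 4: error magnitude e = S_0/v_4 = S_0·∏_{j≠4}(α_4 − α_j) = 12·9 = 108 ≡ 4 (mod 13).
Step 5: correct position 4: c_4 = r_4 − e = 5 − 4 ≡ 1 (mod 13). Hence c = [2, 10, 0, 1, 11].
  Check: interpolating c through the α_i gives m(x) = 6 + 10·x (degree < 2) with m(α_i) = c_i for every i, so c is indeed a codeword.


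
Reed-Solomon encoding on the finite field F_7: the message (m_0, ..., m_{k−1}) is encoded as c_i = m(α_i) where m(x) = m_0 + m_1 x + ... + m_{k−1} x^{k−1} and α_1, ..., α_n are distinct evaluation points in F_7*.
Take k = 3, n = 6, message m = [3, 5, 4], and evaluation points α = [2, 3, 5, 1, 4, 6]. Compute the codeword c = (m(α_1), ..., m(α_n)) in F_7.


c = [1, 5, 2, 5, 3, 2]

Message polynomial: m(x) = 3 + 5·x + 4·x^2 (mod 7).
For each evaluation point α_i, compute m(α_i) mod 7:
  α_1 = 2: Horner steps 4 → 6 → 1, so m(2) = 1.
  α_2 = 3: Horner steps 4 → 3 → 5, so m(3) = 5.
  α_3 = 5: Horner steps 4 → 4 → 2, so m(5) = 2.
  α_4 = 1: Horner steps 4 → 2 → 5, so m(1) = 5.
  α_5 = 4: Horner steps 4 → 0 → 3, so m(4) = 3.
  α_6 = 6: Horner steps 4 → 1 → 2, so m(6) = 2.
Codeword c = [1, 5, 2, 5, 3, 2] ∈ F_7^6.


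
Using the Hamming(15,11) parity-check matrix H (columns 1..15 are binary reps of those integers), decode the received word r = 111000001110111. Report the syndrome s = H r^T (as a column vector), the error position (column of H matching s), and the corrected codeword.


s = (0, 1, 0, 0)^T, error position = 4, corrected codeword c = 111100001110111

Compute s = H r^T mod 2 one row at a time:
  s_1 = 0 + 1 + 1 + 1 + 0 + 1 + 1 + 1 = 6 ≡ 0 (mod 2).
  s_2 = 0 + 0 + 0 + 0 + 0 + 1 + 1 + 1 = 3 ≡ 1 (mod 2).
  s_3 = 1 + 1 + 0 + 0 + 1 + 1 + 1 + 1 = 6 ≡ 0 (mod 2).
  s_4 = 1 + 1 + 0 + 0 + 1 + 1 + 1 + 1 = 6 ≡ 0 (mod 2).
s = (0, 1, 0, 0)^T — this equals column 4 of H (binary 0100), so error is at position 4.
Correct: flip bit 4 of r = 111000001110111 to get c = 111100001110111.


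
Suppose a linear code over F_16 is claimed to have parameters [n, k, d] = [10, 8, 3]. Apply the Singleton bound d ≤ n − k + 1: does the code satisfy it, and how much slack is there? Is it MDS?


Singleton RHS = n − k + 1 = 3, slack = 0, bound satisfied, MDS.

Singleton bound: d ≤ n − k + 1.
Here n = 10, k = 8, so n − k + 1 = 3.
Given d = 3, check d ≤ 3: YES.
Slack = (n − k + 1) − d = 0.
The code is MDS (slack = 0).
Description: the claimed parameters are [10, 8, 3]_16; such a code would be MDS (meets Singleton bound).


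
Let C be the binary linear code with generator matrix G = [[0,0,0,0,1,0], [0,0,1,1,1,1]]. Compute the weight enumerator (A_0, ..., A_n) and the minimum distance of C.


Weight distribution: A_0 = 1, A_1 = 1, A_3 = 1, A_4 = 1. Minimum distance d = 1.

Enumerate all 2^2 = 4 messages m ∈ F_2^2.
For each, compute codeword c = mG in F_2^6, then tally its weight.
  m = 00 → c = 000000, weight = 0.
  m = 10 → c = 000010, weight = 1.
  m = 01 → c = 001111, weight = 4.
  m = 11 → c = 001101, weight = 3.
Tally weights:
  weight 0: 1 codewords.
  weight 1: 1 codewords.
  weight 3: 1 codewords.
  weight 4: 1 codewords.
Minimum distance d = smallest w > 0 with A_w > 0 = 1.
Sanity: Σ A_w = 4 = 2^2 = 4 ✓.


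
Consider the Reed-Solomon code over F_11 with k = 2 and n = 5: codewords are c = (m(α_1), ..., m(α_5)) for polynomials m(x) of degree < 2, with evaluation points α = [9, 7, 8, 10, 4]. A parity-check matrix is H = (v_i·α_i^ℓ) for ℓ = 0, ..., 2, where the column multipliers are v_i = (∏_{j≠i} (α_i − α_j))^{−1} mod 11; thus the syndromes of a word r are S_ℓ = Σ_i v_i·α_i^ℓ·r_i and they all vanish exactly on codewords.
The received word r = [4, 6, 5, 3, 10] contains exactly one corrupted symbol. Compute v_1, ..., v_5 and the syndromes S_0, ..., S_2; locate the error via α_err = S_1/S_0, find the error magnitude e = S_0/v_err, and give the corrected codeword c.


S = (7, 6, 2), error at position 5, error magnitude e = 1, c = [4, 6, 5, 3, 9].

Step 1: column multipliers v_i = (∏_{j≠i}(α_i − α_j))^{−1} mod 11.
  i = 1 (α = 9): (9−7)(9−8)(9−10)(9−4) = 2·1·(−1)·5 = −10 ≡ 1, so v_1 = 1^{−1} = 1 (mod 11).
  i = 2 (α = 7): (7−9)(7−8)(7−10)(7−4) = (−2)·(−1)·(−3)·3 = −18 ≡ 4, so v_2 = 4^{−1} = 3 (mod 11).
  i = 3 (α = 8): (8−9)(8−7)(8−10)(8−4) = (−1)·1·(−2)·4 = 8 ≡ 8, so v_3 = 8^{−1} = 7 (mod 11).
  i = 4 (α = 10): (10−9)(10−7)(10−8)(10−4) = 1·3·2·6 = 36 ≡ 3, so v_4 = 3^{−1} = 4 (mod 11).
  i = 5 (α = 4): (4−9)(4−7)(4−8)(4−10) = (−5)·(−3)·(−4)·(−6) = 360 ≡ 8, so v_5 = 8^{−1} = 7 (mod 11).
  v = [1, 3, 7, 4, 7].
Step 2: syndromes of r = [4, 6, 5, 3, 10] (all sums mod 11).
  S_0 = Σ v_i r_i = 1·4 + 3·6 + 7·5 + 4·3 + 7·10 = 139 ≡ 7.
  S_1 = Σ v_i α_i r_i = 1·9·4 + 3·7·6 + 7·8·5 + 4·10·3 + 7·4·10 = 842 ≡ 6.
  α_i^2 mod 11 = [4, 5, 9, 1, 5].
  S_2 = Σ v_i α_i^2 r_i = 1·4·4 + 3·5·6 + 7·9·5 + 4·1·3 + 7·5·10 = 783 ≡ 2.
  S = (7, 6, 2) ≠ 0, so r is not a codeword (an error is present).
Step 3: locate the error. For a single error e at position i, S_ℓ = v_i·e·α_i^ℓ, so α_err = S_1/S_0.
  S_0^{−1} = 7^{−1} = 8 (mod 11), so α_err = 6·8 = 48 ≡ 4 = α_5. Error position i = 5.
  Consistency check: S_2/S_1 = 2·2 = 4 ≡ 4 = α_err ✓ (single-error assumption holds).
Step 4: error magnitude e = S_0/v_5 = S_0·∏_{j≠5}(α_5 − α_j) = 7·8 = 56 ≡ 1 (mod 11).
Step 5: correct position 5: c_5 = r_5 − e = 10 − 1 ≡ 9 (mod 11). Hence c = [4, 6, 5, 3, 9].
  Check: interpolating c through the α_i gives m(x) = 2 + 10·x (degree < 2) with m(α_i) = c_i for every i, so c is indeed a codeword.


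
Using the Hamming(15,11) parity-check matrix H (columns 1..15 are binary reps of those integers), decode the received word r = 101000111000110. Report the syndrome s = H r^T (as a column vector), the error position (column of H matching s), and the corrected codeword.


s = (0, 1, 1, 1)^T, error position = 7, corrected codeword c = 101000011000110

Compute s = H r^T mod 2 one row at a time:
  s_1 = 1 + 1 + 0 + 0 + 0 + 1 + 1 + 0 = 4 ≡ 0 (mod 2).
  s_2 = 0 + 0 + 0 + 1 + 0 + 1 + 1 + 0 = 3 ≡ 1 (mod 2).
  s_3 = 0 + 1 + 0 + 1 + 0 + 0 + 1 + 0 = 3 ≡ 1 (mod 2).
  s_4 = 1 + 1 + 0 + 1 + 1 + 0 + 1 + 0 = 5 ≡ 1 (mod 2).
s = (0, 1, 1, 1)^T — this equals column 7 of H (binary 0111), so error is at position 7.
Correct: flip bit 7 of r = 101000111000110 to get c = 101000011000110.


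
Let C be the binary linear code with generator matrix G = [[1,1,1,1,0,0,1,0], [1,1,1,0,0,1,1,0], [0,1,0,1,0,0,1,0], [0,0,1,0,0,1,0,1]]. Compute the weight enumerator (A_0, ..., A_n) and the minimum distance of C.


Weight distribution: A_0 = 1, A_2 = 2, A_3 = 6, A_4 = 3, A_5 = 2, A_6 = 2. Minimum distance d = 2.

Enumerate all 2^4 = 16 messages m ∈ F_2^4.
For each, compute codeword c = mG in F_2^8, then tally its weight.
  m = 0000 → c = 00000000, weight = 0.
  m = 1000 → c = 11110010, weight = 5.
  m = 0100 → c = 11100110, weight = 5.
  m = 1100 → c = 00010100, weight = 2.
  m = 0010 → c = 01010010, weight = 3.
  m = 1010 → c = 10100000, weight = 2.
  m = 0110 → c = 10110100, weight = 4.
  m = 1110 → c = 01000110, weight = 3.
  m = 0001 → c = 00100101, weight = 3.
  m = 1001 → c = 11010111, weight = 6.
  m = 0101 → c = 11000011, weight = 4.
  m = 1101 → c = 00110001, weight = 3.
  m = 0011 → c = 01110111, weight = 6.
  m = 1011 → c = 10000101, weight = 3.
  m = 0111 → c = 10010001, weight = 3.
  m = 1111 → c = 01100011, weight = 4.
Tally weights:
  weight 0: 1 codewords.
  weight 2: 2 codewords.
  weight 3: 6 codewords.
  weight 4: 3 codewords.
  weight 5: 2 codewords.
  weight 6: 2 codewords.
Minimum distance d = smallest w > 0 with A_w > 0 = 2.
Sanity: Σ A_w = 16 = 2^4 = 16 ✓.


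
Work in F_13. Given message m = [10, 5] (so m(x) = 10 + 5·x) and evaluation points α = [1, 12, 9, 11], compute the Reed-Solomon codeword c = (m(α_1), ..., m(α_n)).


c = [2, 5, 3, 0]

Message polynomial: m(x) = 10 + 5·x (mod 13).
For each evaluation point α_i, compute m(α_i) mod 13:
  α_1 = 1: Horner steps 5 → 2, so m(1) = 2.
  α_2 = 12: Horner steps 5 → 5, so m(12) = 5.
  α_3 = 9: Horner steps 5 → 3, so m(9) = 3.
  α_4 = 11: Horner steps 5 → 0, so m(11) = 0.
Codeword c = [2, 5, 3, 0] ∈ F_13^4.


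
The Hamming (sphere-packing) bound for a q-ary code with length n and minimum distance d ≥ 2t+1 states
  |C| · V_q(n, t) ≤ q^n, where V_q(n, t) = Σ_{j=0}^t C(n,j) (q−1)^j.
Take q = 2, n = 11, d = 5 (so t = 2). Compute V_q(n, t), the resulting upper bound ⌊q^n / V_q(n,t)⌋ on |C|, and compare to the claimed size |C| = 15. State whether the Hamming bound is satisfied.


V_q(n, t) = 67, q^n = 2048, Hamming bound = 30, |C| = 15 ≤ bound (satisfied).

Step 1: Compute V_q(n, t) = Σ_{j=0}^2 C(n, j) (q−1)^j.
  j = 0: C(11,0)·(1)^0 = 1·1 = 1.
  j = 1: C(11,1)·(1)^1 = 11·1 = 11.
  j = 2: C(11,2)·(1)^2 = 55·1 = 55.
  V_q(n, t) = 1 + 11 + 55 = 67.
Step 2: q^n = 2^11 = 2048.
Step 3: Hamming bound ⌊q^n / V_q(n,t)⌋ = ⌊2048/67⌋ = 30.
Step 4: Compare |C| = 15 to 30: satisfied.
The claimed |C| lies below the Hamming bound.


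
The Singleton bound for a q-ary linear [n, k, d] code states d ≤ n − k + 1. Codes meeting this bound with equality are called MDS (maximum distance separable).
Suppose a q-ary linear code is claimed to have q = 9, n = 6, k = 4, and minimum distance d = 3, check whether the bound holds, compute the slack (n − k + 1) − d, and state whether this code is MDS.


Singleton RHS = n − k + 1 = 3, slack = 0, bound satisfied, MDS.

Singleton bound: d ≤ n − k + 1.
Here n = 6, k = 4, so n − k + 1 = 3.
Given d = 3, check d ≤ 3: YES.
Slack = (n − k + 1) − d = 0.
The code is MDS (slack = 0).
Description: the claimed parameters are [6, 4, 3]_9; such a code would be MDS (meets Singleton bound).


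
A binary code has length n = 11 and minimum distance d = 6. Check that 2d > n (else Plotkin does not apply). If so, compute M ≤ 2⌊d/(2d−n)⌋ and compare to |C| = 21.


Plotkin bound M ≤ 12; given |C| = 21 > bound (violated).

Check applicability: 2d = 12, n = 11.
2d − n = 1 > 0, so Plotkin applies.
Compute d/(2d−n) = 6/1 ≈ 6.0000.
⌊d/(2d−n)⌋ = 6.
Plotkin bound: M ≤ 2·6 = 12.
Given |C| = 21, check: VIOLATED.
This |C| is above the Plotkin bound, so no binary code with n = 11, d = 6 and 21 codewords exists.


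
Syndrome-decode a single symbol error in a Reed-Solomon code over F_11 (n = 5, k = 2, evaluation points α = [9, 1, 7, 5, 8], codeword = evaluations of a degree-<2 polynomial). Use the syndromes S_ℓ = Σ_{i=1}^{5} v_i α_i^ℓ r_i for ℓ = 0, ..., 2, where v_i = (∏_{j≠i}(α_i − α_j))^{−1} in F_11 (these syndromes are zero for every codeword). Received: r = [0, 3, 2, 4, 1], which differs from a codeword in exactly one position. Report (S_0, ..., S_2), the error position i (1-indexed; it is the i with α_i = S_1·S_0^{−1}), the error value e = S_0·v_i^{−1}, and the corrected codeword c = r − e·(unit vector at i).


S = (3, 3, 3), error at position 2, error magnitude e = 6, c = [0, 8, 2, 4, 1].

Step 1: column multipliers v_i = (∏_{j≠i}(α_i − α_j))^{−1} mod 11.
  i = 1 (α = 9): (9−1)(9−7)(9−5)(9−8) = 8·2·4·1 = 64 ≡ 9, so v_1 = 9^{−1} = 5 (mod 11).
  i = 2 (α = 1): (1−9)(1−7)(1−5)(1−8) = (−8)·(−6)·(−4)·(−7) = 1344 ≡ 2, so v_2 = 2^{−1} = 6 (mod 11).
  i = 3 (α = 7): (7−9)(7−1)(7−5)(7−8) = (−2)·6·2·(−1) = 24 ≡ 2, so v_3 = 2^{−1} = 6 (mod 11).
  i = 4 (α = 5): (5−9)(5−1)(5−7)(5−8) = (−4)·4·(−2)·(−3) = −96 ≡ 3, so v_4 = 3^{−1} = 4 (mod 11).
  i = 5 (α = 8): (8−9)(8−1)(8−7)(8−5) = (−1)·7·1·3 = −21 ≡ 1, so v_5 = 1^{−1} = 1 (mod 11).
  v = [5, 6, 6, 4, 1].
Step 2: syndromes of r = [0, 3, 2, 4, 1] (all sums mod 11).
  S_0 = Σ v_i r_i = 5·0 + 6·3 + 6·2 + 4·4 + 1·1 = 47 ≡ 3.
  S_1 = Σ v_i α_i r_i = 5·9·0 + 6·1·3 + 6·7·2 + 4·5·4 + 1·8·1 = 190 ≡ 3.
  α_i^2 mod 11 = [4, 1, 5, 3, 9].
  S_2 = Σ v_i α_i^2 r_i = 5·4·0 + 6·1·3 + 6·5·2 + 4·3·4 + 1·9·1 = 135 ≡ 3.
  S = (3, 3, 3) ≠ 0, so r is not a codeword (an error is present).
Step 3: locate the error. For a single error e at position i, S_ℓ = v_i·e·α_i^ℓ, so α_err = S_1/S_0.
  S_0^{−1} = 3^{−1} = 4 (mod 11), so α_err = 3·4 = 12 ≡ 1 = α_2. Error position i = 2.
  Consistency check: S_2/S_1 = 3·4 = 12 ≡ 1 = α_err ✓ (single-error assumption holds).
Step 4: error magnitude e = S_0/v_2 = S_0·∏_{j≠2}(α_2 − α_j) = 3·2 = 6 ≡ 6 (mod 11).
Step 5: correct position 2: c_2 = r_2 − e = 3 − 6 ≡ 8 (mod 11). Hence c = [0, 8, 2, 4, 1].
  Check: interpolating c through the α_i gives m(x) = 9 + 10·x (degree < 2) with m(α_i) = c_i for every i, so c is indeed a codeword.


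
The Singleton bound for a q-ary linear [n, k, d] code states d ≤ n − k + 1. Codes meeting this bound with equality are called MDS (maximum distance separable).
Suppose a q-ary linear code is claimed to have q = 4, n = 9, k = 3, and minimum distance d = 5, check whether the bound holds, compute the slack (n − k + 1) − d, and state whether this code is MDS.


Singleton RHS = n − k + 1 = 7, slack = 2, bound satisfied, not MDS.

Singleton bound: d ≤ n − k + 1.
Here n = 9, k = 3, so n − k + 1 = 7.
Given d = 5, check d ≤ 7: YES.
Slack = (n − k + 1) − d = 2.
The code is NOT MDS (slack = 2 > 0).
Description: the claimed parameters are [9, 3, 5]_4; such a code would be non-MDS.


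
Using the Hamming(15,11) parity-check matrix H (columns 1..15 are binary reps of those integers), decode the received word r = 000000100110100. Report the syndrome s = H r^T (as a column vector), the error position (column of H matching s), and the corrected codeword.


s = (1, 0, 1, 1)^T, error position = 11, corrected codeword c = 000000100100100

Compute s = H r^T mod 2 one row at a time:
  s_1 = 0 + 0 + 1 + 1 + 0 + 1 + 0 + 0 = 3 ≡ 1 (mod 2).
  s_2 = 0 + 0 + 0 + 1 + 0 + 1 + 0 + 0 = 2 ≡ 0 (mod 2).
  s_3 = 0 + 0 + 0 + 1 + 1 + 1 + 0 + 0 = 3 ≡ 1 (mod 2).
  s_4 = 0 + 0 + 0 + 1 + 0 + 1 + 1 + 0 = 3 ≡ 1 (mod 2).
s = (1, 0, 1, 1)^T — this equals column 11 of H (binary 1011), so error is at position 11.
Correct: flip bit 11 of r = 000000100110100 to get c = 000000100100100.


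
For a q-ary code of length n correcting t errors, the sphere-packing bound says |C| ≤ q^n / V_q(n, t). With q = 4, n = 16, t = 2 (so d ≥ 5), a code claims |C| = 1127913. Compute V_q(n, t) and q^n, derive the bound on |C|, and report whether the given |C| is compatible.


V_q(n, t) = 1129, q^n = 4294967296, Hamming bound = 3804222, |C| = 1127913 ≤ bound (satisfied).

Step 1: Compute V_q(n, t) = Σ_{j=0}^2 C(n, j) (q−1)^j.
  j = 0: C(16,0)·(3)^0 = 1·1 = 1.
  j = 1: C(16,1)·(3)^1 = 16·3 = 48.
  j = 2: C(16,2)·(3)^2 = 120·9 = 1080.
  V_q(n, t) = 1 + 48 + 1080 = 1129.
Step 2: q^n = 4^16 = 4294967296.
Step 3: Hamming bound ⌊q^n / V_q(n,t)⌋ = ⌊4294967296/1129⌋ = 3804222.
Step 4: Compare |C| = 1127913 to 3804222: satisfied.
The claimed |C| lies below the Hamming bound.
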